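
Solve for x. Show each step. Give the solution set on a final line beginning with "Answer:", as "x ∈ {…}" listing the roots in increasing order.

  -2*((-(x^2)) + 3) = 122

Step 1. [-2*((-(x^2)) + 3) = 122] LHS = -2·(…); ÷-2 both sides, so div: (-(x^2)) + 3 = -61.
Step 2. [(-(x^2)) + 3 = -61] +3 is outermost — subtract 3 both sides. So sub: -(x^2) = -64.
Step 3. [-(x^2) = -64] leading − — multiply by −1. So neg: x^2 = 64.
Step 4. [x^2 = 64] 64 ≥ 0, LHS is (·)² — take ±√ ⇒ sqrt: x = 8 or -8.

Answer: x ∈ {-8, 8}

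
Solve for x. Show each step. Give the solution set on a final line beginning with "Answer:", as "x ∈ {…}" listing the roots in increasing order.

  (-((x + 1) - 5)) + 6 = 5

Step 1. [(-((x + 1) - 5)) + 6 = 5] subtract 6: x sits inside (… + 6) ⇒ sub: -((x + 1) - 5) = -1.
Step 2. [-((x + 1) - 5) = -1] LHS negated; negate both sides ⇒ neg: (x + 1) - 5 = 1.
Step 3. [(x + 1) - 5 = 1] add 5: x sits inside (… - 5), so sub: x + 1 = 6.
Step 4. [x + 1 = 6] the outer +1 inverts by subtracting 1, so sub: x = 5.

Answer: x ∈ {5}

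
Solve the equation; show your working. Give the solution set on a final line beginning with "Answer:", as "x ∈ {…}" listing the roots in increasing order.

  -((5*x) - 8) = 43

Step 1. [-((5*x) - 8) = 43] flip signs both sides. So neg: (5*x) - 8 = -43.
Step 2. [(5*x) - 8 = -43] the outer -8 inverts by adding 8 ⇒ sub: 5*x = -35.
Step 3. [5*x = -35] divide by the outer 5, so div: x = -7.

Answer: x ∈ {-7}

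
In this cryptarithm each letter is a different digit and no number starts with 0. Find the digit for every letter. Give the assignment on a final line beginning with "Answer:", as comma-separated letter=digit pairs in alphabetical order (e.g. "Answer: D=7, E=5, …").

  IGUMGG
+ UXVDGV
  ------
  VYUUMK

Step 1. [col 1: G + V ≡ K (mod 10)] no forcing yet in column 1 (carry-in 0); G=2 is free and consistent — try it. So G=2.
Step 2. [col 1: G + V ≡ K (mod 10)] V=9 is one option consistent with column 1 (G + V ≡ K (mod 10), carry-in 0) — take it. So V=9.
Step 3. [col 1: G + V ≡ K (mod 10)] from column 1 (G=2, V=9, carry-in 0, digits 2,9 already taken and all letters distinct): K must equal 1 ⇒ K=1.
Step 4. [col 2: G + G ≡ M (mod 10)] column 2 reads G+G+carry(1)=M with G=2; with digits 1,2,9 already taken and all letters distinct, the only value for M is 5, so M=5.
Step 5. [col 3: M + D ≡ U (mod 10)] no forcing yet in column 3 (carry-in 0); D=8 is free and consistent — try it, so D=8.
Step 6. [col 3: M + D ≡ U (mod 10)] in column 3 we have M+D≡U with carry-in 0; given M=5, D=8 and digits 1,2,5,8,9 already taken and all letters distinct, that pins U to 3 ⇒ U=3.
Step 7. [col 5: G + X ≡ Y (mod 10)] Y=7 is one option consistent with column 5 (G + X ≡ Y (mod 10), carry-in 1) — take it, so Y=7.
Step 8. [col 5: G + X ≡ Y (mod 10)] from column 5 (G=2, Y=7, carry-in 1, digits 1,2,3,5,7,8,9 already taken and all letters distinct): X must equal 4 ⇒ X=4.
Step 9. [col 6: I + U ≡ V (mod 10)] column 6: given U=3, V=9, carry-in 0, and digits 1,2,3,4,5,7,8,9 already taken and all letters distinct, I+U≡V (mod 10) forces I=6, so I=6.

Answer: D=8, G=2, I=6, K=1, M=5, U=3, V=9, X=4, Y=7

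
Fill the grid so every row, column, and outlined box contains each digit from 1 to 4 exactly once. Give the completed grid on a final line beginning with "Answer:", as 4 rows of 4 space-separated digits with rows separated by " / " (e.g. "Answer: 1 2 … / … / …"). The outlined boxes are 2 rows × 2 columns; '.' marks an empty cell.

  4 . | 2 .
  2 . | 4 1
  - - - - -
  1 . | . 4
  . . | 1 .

Step 1. [r4c1∈{3}] r4c1's peers cover all but 3 ⇒ r4c1=3.
Step 2. [r1c2∈{1,3}] r1c2 is the only open cell in row 1 admitting 1, so r1c2=1.
Step 3. [r4c2∈{2,4}] r4c2 is the only open cell in row 4 admitting 4 ⇒ r4c2=4.
Step 4. [r3c2∈{2}] r3c2's peers cover all but 2. So r3c2=2.
Step 5. [r2c2∈{3}] only 3 remains possible at r2c2 ⇒ r2c2=3.
Step 6. [r1c4∈{3}] r1c4's peers cover all but 3. So r1c4=3.
Step 7. [r4c4∈{2}] r4c4 is down to just 2 ⇒ r4c4=2.
Step 8. [r3c3∈{3}] r3c3 is down to just 3, so r3c3=3.

Answer: 4 1 2 3 / 2 3 4 1 / 1 2 3 4 / 3 4 1 2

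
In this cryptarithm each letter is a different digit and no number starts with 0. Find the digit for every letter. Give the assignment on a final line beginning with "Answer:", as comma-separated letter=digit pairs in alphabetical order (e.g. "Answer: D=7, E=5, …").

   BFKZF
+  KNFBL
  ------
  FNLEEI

Step 1. [col 1: F + L ≡ I (mod 10)] column 1 (F + L ≡ I (mod 10), carry-in 0) doesn't pin F yet; pick F=1 and continue. So F=1.
Step 2. [col 1: F + L ≡ I (mod 10)] no forcing yet in column 1 (carry-in 0); I=5 is free and consistent — try it ⇒ I=5.
Step 3. [col 1: F + L ≡ I (mod 10)] column 1: given F=1, I=5, carry-in 0, and digits 1,5 already taken and all letters distinct, F+L≡I (mod 10) forces L=4 ⇒ L=4.
Step 4. [col 2: Z + B ≡ E (mod 10)] B=6 is one option consistent with column 2 (Z + B ≡ E (mod 10), carry-in 0) — take it, so B=6.
Step 5. [col 2: Z + B ≡ E (mod 10)] several values work for E in column 2 (Z + B ≡ E (mod 10), carry-in 0); try E=8, so E=8.
Step 6. [col 2: Z + B ≡ E (mod 10)] column 2: given B=6, E=8, carry-in 0, and digits 1,4,5,6,8 already taken and all letters distinct, Z+B≡E (mod 10) forces Z=2. So Z=2.
Step 7. [col 3: K + F ≡ E (mod 10)] column 3 reads K+F+carry(0)=E with F=1, E=8; with digits 1,2,4,5,6,8 already taken and all letters distinct, the only value for K is 7. So K=7.
Step 8. [col 4: F + N ≡ L (mod 10)] column 4 reads F+N+carry(0)=L with F=1, L=4; with digits 1,2,4,5,6,7,8 already taken and all letters distinct, the only value for N is 3 ⇒ N=3.

Answer: B=6, E=8, F=1, I=5, K=7, L=4, N=3, Z=2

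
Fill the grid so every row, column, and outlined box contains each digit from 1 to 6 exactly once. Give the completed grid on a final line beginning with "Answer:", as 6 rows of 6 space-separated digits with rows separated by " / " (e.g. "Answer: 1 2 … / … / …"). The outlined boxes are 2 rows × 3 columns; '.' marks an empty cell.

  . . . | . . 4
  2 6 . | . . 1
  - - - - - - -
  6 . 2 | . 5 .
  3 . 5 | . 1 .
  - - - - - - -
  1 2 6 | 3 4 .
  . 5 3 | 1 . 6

Step 1. [r1c5∈{2,3,6}] r1c5 is the only open cell in col 5 admitting 6, so r1c5=6.
Step 2. [r3c2∈{1,4}] in row 3, 1 fits only at r3c2, so r3c2=1.
Step 3. [r1c4∈{2,5}] in row 1, 2 fits only at r1c4, so r1c4=2.
Step 4. [r3c4∈{4}] r3c4's peers cover all but 4. So r3c4=4.
Step 5. [r3c6∈{3}] r3c6's peers cover all but 3, so r3c6=3.
Step 6. [r6c1∈{4}] r6c1 is down to just 4, so r6c1=4.
Step 7. [r4c6∈{2}] nothing but 2 survives at r4c6, so r4c6=2.
Step 8. [r4c2∈{4}] nothing but 4 survives at r4c2, so r4c2=4.
Step 9. [r2c5∈{3}] only 3 remains possible at r2c5 ⇒ r2c5=3.
Step 10. [r6c5∈{2}] nothing but 2 survives at r6c5, so r6c5=2.
Step 11. [r4c4∈{6}] r4c4 has the single candidate 6. So r4c4=6.
Step 12. [r2c4∈{5}] r2c4 has the single candidate 5 ⇒ r2c4=5.
Step 13. [r5c6∈{5}] nothing but 5 survives at r5c6, so r5c6=5.
Step 14. [r1c1∈{5}] r1c1 has the single candidate 5. So r1c1=5.
Step 15. [r2c3∈{4}] r2c3 has the single candidate 4, so r2c3=4.
Step 16. [r1c2∈{3}] r1c2 is down to just 3. So r1c2=3.
Step 17. [r1c3∈{1}] r1c3 has the single candidate 1, so r1c3=1.

Answer: 5 3 1 2 6 4 / 2 6 4 5 3 1 / 6 1 2 4 5 3 / 3 4 5 6 1 2 / 1 2 6 3 4 5 / 4 5 3 1 2 6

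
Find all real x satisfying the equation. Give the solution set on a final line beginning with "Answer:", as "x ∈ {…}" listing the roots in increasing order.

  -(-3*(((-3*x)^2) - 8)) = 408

Step 1. [-(-3*(((-3*x)^2) - 8)) = 408] flip signs both sides ⇒ neg: -3*(((-3*x)^2) - 8) = -408.
Step 2. [-3*(((-3*x)^2) - 8) = -408] LHS = -3·(…); ÷-3 both sides. So div: ((-3*x)^2) - 8 = 136.
Step 3. [((-3*x)^2) - 8 = 136] the outer -8 inverts by adding 8 ⇒ sub: (-3*x)^2 = 144.
Step 4. [(-3*x)^2 = 144] 144 ≥ 0, LHS is (·)² — take ±√, so sqrt: -3*x = 12 or -12.
Step 5. [-3*x = 12 or -12] -3 out front; divide by -3 ⇒ div: x = -4 or 4.

Answer: x ∈ {-4, 4}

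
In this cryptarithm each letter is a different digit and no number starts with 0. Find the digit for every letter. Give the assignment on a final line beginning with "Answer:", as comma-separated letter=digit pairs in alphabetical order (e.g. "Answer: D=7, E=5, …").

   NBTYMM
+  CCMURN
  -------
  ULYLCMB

Step 1. [col 1: M + N ≡ B (mod 10)] several values work for N in column 1 (M + N ≡ B (mod 10), carry-in 0); try N=6 ⇒ N=6.
Step 2. [U] the sum has 7 digits but both addends have 6; that extra leading digit U is the final carry, namely 1, so U=1.
Step 3. [col 1: M + N ≡ B (mod 10)] M=3 is one option consistent with column 1 (M + N ≡ B (mod 10), carry-in 0) — take it, so M=3.
Step 4. [col 1: M + N ≡ B (mod 10)] column 1: given M=3, N=6, carry-in 0, and digits 1,3,6 already taken and all letters distinct, M+N≡B (mod 10) forces B=9. So B=9.
Step 5. [col 2: M + R ≡ M (mod 10)] in column 2 we have M+R≡M with carry-in 0; given M=3 and digits 1,3,6,9 already taken and all letters distinct, that pins R to 0, so R=0.
Step 6. [col 3: Y + U ≡ C (mod 10)] no forcing yet in column 3 (carry-in 0); Y=7 is free and consistent — try it, so Y=7.
Step 7. [col 3: Y + U ≡ C (mod 10)] from column 3 (Y=7, U=1, carry-in 0, digits 0,1,3,6,7,9 already taken and all letters distinct): C must equal 8. So C=8.
Step 8. [col 4: T + M ≡ L (mod 10)] in column 4 we have T+M≡L with carry-in 0; given M=3 and digits 0,1,3,6,7,8,9 already taken and all letters distinct, that pins L to 5, so L=5.
Step 9. [col 4: T + M ≡ L (mod 10)] in column 4 we have T+M≡L with carry-in 0; given M=3, L=5 and digits 0,1,3,5,6,7,8,9 already taken and all letters distinct, that pins T to 2 ⇒ T=2.

Answer: B=9, C=8, L=5, M=3, N=6, R=0, T=2, U=1, Y=7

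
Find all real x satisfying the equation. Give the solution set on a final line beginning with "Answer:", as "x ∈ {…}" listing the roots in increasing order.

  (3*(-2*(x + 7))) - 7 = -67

Step 1. [(3*(-2*(x + 7))) - 7 = -67] the outer -7 inverts by adding 7. So sub: 3*(-2*(x + 7)) = -60.
Step 2. [3*(-2*(x + 7)) = -60] 3·(inner) — divide through by 3. So div: -2*(x + 7) = -20.
Step 3. [-2*(x + 7) = -20] divide by the outer -2, so div: x + 7 = 10.
Step 4. [x + 7 = 10] subtract 7: x sits inside (… + 7), so sub: x = 3.

Answer: x ∈ {3}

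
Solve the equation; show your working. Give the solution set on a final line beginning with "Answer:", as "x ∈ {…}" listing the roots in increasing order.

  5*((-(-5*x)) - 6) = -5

Step 1. [5*((-(-5*x)) - 6) = -5] divide by the outer 5. So div: (-(-5*x)) - 6 = -1.
Step 2. [(-(-5*x)) - 6 = -1] the outer -6 inverts by adding 6 ⇒ sub: -(-5*x) = 5.
Step 3. [-(-5*x) = 5] LHS negated; negate both sides ⇒ neg: -5*x = -5.
Step 4. [-5*x = -5] -5·(inner) — divide through by -5 ⇒ div: x = 1.

Answer: x ∈ {1}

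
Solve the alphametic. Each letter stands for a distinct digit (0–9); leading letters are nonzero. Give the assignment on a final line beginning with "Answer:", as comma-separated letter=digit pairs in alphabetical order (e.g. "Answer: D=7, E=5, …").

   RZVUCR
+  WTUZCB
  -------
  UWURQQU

Step 1. [col 1: R + B ≡ U (mod 10)] no forcing yet in column 1 (carry-in 0); R=9 is free and consistent — try it, so R=9.
Step 2. [col 1: R + B ≡ U (mod 10)] column 1 (R + B ≡ U (mod 10), carry-in 0) doesn't pin U yet; pick U=1 and continue, so U=1.
Step 3. [col 1: R + B ≡ U (mod 10)] column 1: given R=9, U=1, carry-in 0, and digits 1,9 already taken and all letters distinct, R+B≡U (mod 10) forces B=2, so B=2.
Step 4. [col 2: C + C ≡ Q (mod 10)] C=3 is one option consistent with column 2 (C + C ≡ Q (mod 10), carry-in 1) — take it. So C=3.
Step 5. [col 2: C + C ≡ Q (mod 10)] from column 2 (C=3, carry-in 1, digits 1,2,3,9 already taken and all letters distinct): Q must equal 7, so Q=7.
Step 6. [col 3: U + Z ≡ Q (mod 10)] column 3: given U=1, Q=7, carry-in 0, and digits 1,2,3,7,9 already taken and all letters distinct, U+Z≡Q (mod 10) forces Z=6 ⇒ Z=6.
Step 7. [col 4: V + U ≡ R (mod 10)] column 4 reads V+U+carry(0)=R with U=1, R=9; with digits 1,2,3,6,7,9 already taken and all letters distinct, the only value for V is 8 ⇒ V=8.
Step 8. [col 5: Z + T ≡ U (mod 10)] column 5 reads Z+T+carry(0)=U with Z=6, U=1; with digits 1,2,3,6,7,8,9 already taken and all letters distinct, the only value for T is 5, so T=5.
Step 9. [col 6: R + W ≡ W (mod 10)] no forcing yet in column 6 (carry-in 1); W=4 is free and consistent — try it ⇒ W=4.

Answer: B=2, C=3, Q=7, R=9, T=5, U=1, V=8, W=4, Z=6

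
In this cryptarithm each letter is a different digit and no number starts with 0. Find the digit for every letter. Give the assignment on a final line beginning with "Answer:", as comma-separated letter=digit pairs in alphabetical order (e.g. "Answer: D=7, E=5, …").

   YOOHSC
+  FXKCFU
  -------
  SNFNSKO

Step 1. [S] S is the leading digit of a 7-digit sum of two 6-digit numbers; the final carry is exactly 1. So S=1.
Step 2. [col 1: C + U ≡ O (mod 10)] no forcing yet in column 1 (carry-in 0); U=3 is free and consistent — try it ⇒ U=3.
Step 3. [col 1: C + U ≡ O (mod 10)] several values work for C in column 1 (C + U ≡ O (mod 10), carry-in 0); try C=2 ⇒ C=2.
Step 4. [col 1: C + U ≡ O (mod 10)] from column 1 (C=2, U=3, carry-in 0, digits 1,2,3 already taken and all letters distinct): O must equal 5 ⇒ O=5.
Step 5. [col 2: S + F ≡ K (mod 10)] K=0 is one option consistent with column 2 (S + F ≡ K (mod 10), carry-in 0) — take it ⇒ K=0.
Step 6. [col 2: S + F ≡ K (mod 10)] column 2: given S=1, K=0, carry-in 0, and digits 0,1,2,3,5 already taken and all letters distinct, S+F≡K (mod 10) forces F=9, so F=9.
Step 7. [col 3: H + C ≡ S (mod 10)] column 3: given C=2, S=1, carry-in 1, and digits 0,1,2,3,5,9 already taken and all letters distinct, H+C≡S (mod 10) forces H=8 ⇒ H=8.
Step 8. [col 4: O + K ≡ N (mod 10)] in column 4 we have O+K≡N with carry-in 1; given O=5, K=0 and digits 0,1,2,3,5,8,9 already taken and all letters distinct, that pins N to 6 ⇒ N=6.
Step 9. [col 5: O + X ≡ F (mod 10)] from column 5 (O=5, F=9, carry-in 0, digits 0,1,2,3,5,6,8,9 already taken and all letters distinct): X must equal 4 ⇒ X=4.
Step 10. [col 6: Y + F ≡ N (mod 10)] column 6 reads Y+F+carry(0)=N with F=9, N=6; with digits 0,1,2,3,4,5,6,8,9 already taken and all letters distinct, the only value for Y is 7 ⇒ Y=7.

Answer: C=2, F=9, H=8, K=0, N=6, O=5, S=1, U=3, X=4, Y=7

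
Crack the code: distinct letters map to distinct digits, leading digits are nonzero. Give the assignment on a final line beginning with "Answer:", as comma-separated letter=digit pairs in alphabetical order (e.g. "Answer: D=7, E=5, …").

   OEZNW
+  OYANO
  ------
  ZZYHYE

Step 1. [col 1: W + O ≡ E (mod 10)] O=5 is one option consistent with column 1 (W + O ≡ E (mod 10), carry-in 0) — take it ⇒ O=5.
Step 2. [col 1: W + O ≡ E (mod 10)] W=4 is one option consistent with column 1 (W + O ≡ E (mod 10), carry-in 0) — take it ⇒ W=4.
Step 3. [Z] adding two 5-digit numbers gives at most 5+1 digits, and here it does — Z is that final carry and must be 1, so Z=1.
Step 4. [col 1: W + O ≡ E (mod 10)] from column 1 (W=4, O=5, carry-in 0, digits 1,4,5 already taken and all letters distinct): E must equal 9 ⇒ E=9.
Step 5. [col 2: N + N ≡ Y (mod 10)] column 2 (N + N ≡ Y (mod 10), carry-in 0) doesn't pin N yet; pick N=6 and continue, so N=6.
Step 6. [col 2: N + N ≡ Y (mod 10)] column 2 reads N+N+carry(0)=Y with N=6; with digits 1,4,5,6,9 already taken and all letters distinct, the only value for Y is 2 ⇒ Y=2.
Step 7. [col 3: Z + A ≡ H (mod 10)] column 3: given Z=1, carry-in 1, and digits 1,2,4,5,6,9 already taken and all letters distinct, Z+A≡H (mod 10) forces H=0. So H=0.
Step 8. [col 3: Z + A ≡ H (mod 10)] column 3 reads Z+A+carry(1)=H with Z=1, H=0; with digits 0,1,2,4,5,6,9 already taken and all letters distinct, the only value for A is 8, so A=8.

Answer: A=8, E=9, H=0, N=6, O=5, W=4, Y=2, Z=1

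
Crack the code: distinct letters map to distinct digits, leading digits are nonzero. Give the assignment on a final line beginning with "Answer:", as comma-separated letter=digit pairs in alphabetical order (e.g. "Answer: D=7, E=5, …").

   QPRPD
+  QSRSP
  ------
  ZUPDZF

Step 1. [col 1: D + P ≡ F (mod 10)] column 1 (D + P ≡ F (mod 10), carry-in 0) doesn't pin F yet; pick F=5 and continue, so F=5.
Step 2. [col 1: D + P ≡ F (mod 10)] several values work for P in column 1 (D + P ≡ F (mod 10), carry-in 0); try P=2 ⇒ P=2.
Step 3. [col 1: D + P ≡ F (mod 10)] column 1: given P=2, F=5, carry-in 0, and digits 2,5 already taken and all letters distinct, D+P≡F (mod 10) forces D=3 ⇒ D=3.
Step 4. [col 2: P + S ≡ Z (mod 10)] no forcing yet in column 2 (carry-in 0); Z=1 is free and consistent — try it, so Z=1.
Step 5. [col 2: P + S ≡ Z (mod 10)] from column 2 (P=2, Z=1, carry-in 0, digits 1,2,3,5 already taken and all letters distinct): S must equal 9 ⇒ S=9.
Step 6. [col 3: R + R ≡ D (mod 10)] in column 3 we have R+R≡D with carry-in 1; given D=3 and digits 1,2,3,5,9 already taken and all letters distinct, that pins R to 6 ⇒ R=6.
Step 7. [col 5: Q + Q ≡ U (mod 10)] in column 5 we have Q+Q≡U with carry-in 1; given nothing yet and digits 1,2,3,5,6,9 already taken and all letters distinct, that pins Q to 8. So Q=8.
Step 8. [col 5: Q + Q ≡ U (mod 10)] column 5 reads Q+Q+carry(1)=U with Q=8; with digits 1,2,3,5,6,8,9 already taken and all letters distinct, the only value for U is 7. So U=7.

Answer: D=3, F=5, P=2, Q=8, R=6, S=9, U=7, Z=1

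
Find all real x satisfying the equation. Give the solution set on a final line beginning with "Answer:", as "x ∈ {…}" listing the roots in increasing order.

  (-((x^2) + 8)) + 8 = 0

Step 1. [(-((x^2) + 8)) + 8 = 0] +8 is outermost — subtract 8 both sides. So sub: -((x^2) + 8) = -8.
Step 2. [-((x^2) + 8) = -8] leading − — multiply by −1 ⇒ neg: (x^2) + 8 = 8.
Step 3. [(x^2) + 8 = 8] peel the +8: subtract 8 from each side. So sub: x^2 = 0.
Step 4. [x^2 = 0] LHS squared, RHS 0 ≥ 0: apply √ (±), so sqrt: x = 0.

Answer: x ∈ {0}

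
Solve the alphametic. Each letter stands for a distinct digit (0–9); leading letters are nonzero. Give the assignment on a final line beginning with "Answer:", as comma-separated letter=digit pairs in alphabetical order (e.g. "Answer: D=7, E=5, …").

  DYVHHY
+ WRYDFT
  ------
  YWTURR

Step 1. [col 1: Y + T ≡ R (mod 10)] Y=5 is one option consistent with column 1 (Y + T ≡ R (mod 10), carry-in 0) — take it, so Y=5.
Step 2. [col 1: Y + T ≡ R (mod 10)] no forcing yet in column 1 (carry-in 0); T=2 is free and consistent — try it. So T=2.
Step 3. [col 1: Y + T ≡ R (mod 10)] column 1: given Y=5, T=2, carry-in 0, and digits 2,5 already taken and all letters distinct, Y+T≡R (mod 10) forces R=7 ⇒ R=7.
Step 4. [col 2: H + F ≡ R (mod 10)] column 2 (H + F ≡ R (mod 10), carry-in 0) doesn't pin F yet; pick F=9 and continue ⇒ F=9.
Step 5. [col 2: H + F ≡ R (mod 10)] column 2: given F=9, R=7, carry-in 0, and digits 2,5,7,9 already taken and all letters distinct, H+F≡R (mod 10) forces H=8. So H=8.
Step 6. [col 3: H + D ≡ U (mod 10)] no forcing yet in column 3 (carry-in 1); D=1 is free and consistent — try it. So D=1.
Step 7. [col 3: H + D ≡ U (mod 10)] in column 3 we have H+D≡U with carry-in 1; given H=8, D=1 and digits 1,2,5,7,8,9 already taken and all letters distinct, that pins U to 0 ⇒ U=0.
Step 8. [col 4: V + Y ≡ T (mod 10)] column 4: given Y=5, T=2, carry-in 1, and digits 0,1,2,5,7,8,9 already taken and all letters distinct, V+Y≡T (mod 10) forces V=6, so V=6.
Step 9. [col 5: Y + R ≡ W (mod 10)] in column 5 we have Y+R≡W with carry-in 1; given Y=5, R=7 and digits 0,1,2,5,6,7,8,9 already taken and all letters distinct, that pins W to 3, so W=3.

Answer: D=1, F=9, H=8, R=7, T=2, U=0, V=6, W=3, Y=5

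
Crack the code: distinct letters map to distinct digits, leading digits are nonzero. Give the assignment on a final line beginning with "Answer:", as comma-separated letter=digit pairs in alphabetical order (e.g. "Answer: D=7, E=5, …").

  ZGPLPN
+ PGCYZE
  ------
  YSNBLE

Step 1. [col 1: N + E ≡ E (mod 10)] column 1: given nothing yet, carry-in 0, and all letters distinct, none taken yet, N+E≡E (mod 10) forces N=0 ⇒ N=0.
Step 2. [col 1: N + E ≡ E (mod 10)] E=4 is one option consistent with column 1 (N + E ≡ E (mod 10), carry-in 0) — take it ⇒ E=4.
Step 3. [col 2: P + Z ≡ L (mod 10)] several values work for P in column 2 (P + Z ≡ L (mod 10), carry-in 0); try P=6 ⇒ P=6.
Step 4. [col 2: P + Z ≡ L (mod 10)] no forcing yet in column 2 (carry-in 0); L=8 is free and consistent — try it. So L=8.
Step 5. [col 2: P + Z ≡ L (mod 10)] in column 2 we have P+Z≡L with carry-in 0; given P=6, L=8 and digits 0,4,6,8 already taken and all letters distinct, that pins Z to 2, so Z=2.
Step 6. [col 3: L + Y ≡ B (mod 10)] Y=9 is one option consistent with column 3 (L + Y ≡ B (mod 10), carry-in 0) — take it. So Y=9.
Step 7. [col 3: L + Y ≡ B (mod 10)] column 3 reads L+Y+carry(0)=B with L=8, Y=9; with digits 0,2,4,6,8,9 already taken and all letters distinct, the only value for B is 7, so B=7.
Step 8. [col 4: P + C ≡ N (mod 10)] column 4: given P=6, N=0, carry-in 1, and digits 0,2,4,6,7,8,9 already taken and all letters distinct, P+C≡N (mod 10) forces C=3 ⇒ C=3.
Step 9. [col 5: G + G ≡ S (mod 10)] from column 5 (nothing yet, carry-in 1, digits 0,2,3,4,6,7,8,9 already taken and all letters distinct): G must equal 5, so G=5.
Step 10. [col 5: G + G ≡ S (mod 10)] column 5 reads G+G+carry(1)=S with G=5; with digits 0,2,3,4,5,6,7,8,9 already taken and all letters distinct, the only value for S is 1, so S=1.

Answer: B=7, C=3, E=4, G=5, L=8, N=0, P=6, S=1, Y=9, Z=2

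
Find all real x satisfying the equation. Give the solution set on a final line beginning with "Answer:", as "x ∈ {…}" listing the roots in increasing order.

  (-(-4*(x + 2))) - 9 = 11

Step 1. [(-(-4*(x + 2))) - 9 = 11] add 9: x sits inside (… - 9) ⇒ sub: -(-4*(x + 2)) = 20.
Step 2. [-(-4*(x + 2)) = 20] flip signs both sides. So neg: -4*(x + 2) = -20.
Step 3. [-4*(x + 2) = -20] leading coefficient -4: divide by -4. So div: x + 2 = 5.
Step 4. [x + 2 = 5] the outer +2 inverts by subtracting 2. So sub: x = 3.

Answer: x ∈ {3}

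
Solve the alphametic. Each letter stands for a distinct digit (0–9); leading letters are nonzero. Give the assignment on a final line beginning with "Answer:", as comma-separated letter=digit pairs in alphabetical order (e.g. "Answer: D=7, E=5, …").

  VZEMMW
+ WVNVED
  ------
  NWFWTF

Step 1. [col 1: W + D ≡ F (mod 10)] column 1 (W + D ≡ F (mod 10), carry-in 0) doesn't pin W yet; pick W=7 and continue ⇒ W=7.
Step 2. [col 1: W + D ≡ F (mod 10)] D=3 is one option consistent with column 1 (W + D ≡ F (mod 10), carry-in 0) — take it ⇒ D=3.
Step 3. [col 1: W + D ≡ F (mod 10)] in column 1 we have W+D≡F with carry-in 0; given W=7, D=3 and digits 3,7 already taken and all letters distinct, that pins F to 0. So F=0.
Step 4. [col 2: M + E ≡ T (mod 10)] several values work for E in column 2 (M + E ≡ T (mod 10), carry-in 1); try E=2. So E=2.
Step 5. [col 2: M + E ≡ T (mod 10)] several values work for M in column 2 (M + E ≡ T (mod 10), carry-in 1); try M=6 ⇒ M=6.
Step 6. [col 2: M + E ≡ T (mod 10)] in column 2 we have M+E≡T with carry-in 1; given M=6, E=2 and digits 0,2,3,6,7 already taken and all letters distinct, that pins T to 9. So T=9.
Step 7. [col 3: M + V ≡ W (mod 10)] column 3 reads M+V+carry(0)=W with M=6, W=7; with digits 0,2,3,6,7,9 already taken and all letters distinct, the only value for V is 1 ⇒ V=1.
Step 8. [col 4: E + N ≡ F (mod 10)] column 4: given E=2, F=0, carry-in 0, and digits 0,1,2,3,6,7,9 already taken and all letters distinct, E+N≡F (mod 10) forces N=8 ⇒ N=8.
Step 9. [col 5: Z + V ≡ W (mod 10)] in column 5 we have Z+V≡W with carry-in 1; given V=1, W=7 and digits 0,1,2,3,6,7,8,9 already taken and all letters distinct, that pins Z to 5. So Z=5.

Answer: D=3, E=2, F=0, M=6, N=8, T=9, V=1, W=7, Z=5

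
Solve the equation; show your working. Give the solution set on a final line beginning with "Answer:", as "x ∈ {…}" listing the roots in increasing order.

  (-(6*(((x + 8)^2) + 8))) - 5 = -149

Step 1. [(-(6*(((x + 8)^2) + 8))) - 5 = -149] -5 is outermost — add 5 both sides. So sub: -(6*(((x + 8)^2) + 8)) = -144.
Step 2. [-(6*(((x + 8)^2) + 8)) = -144] flip signs both sides ⇒ neg: 6*(((x + 8)^2) + 8) = 144.
Step 3. [6*(((x + 8)^2) + 8) = 144] divide by the outer 6. So div: ((x + 8)^2) + 8 = 24.
Step 4. [((x + 8)^2) + 8 = 24] peel the +8: subtract 8 from each side ⇒ sub: (x + 8)^2 = 16.
Step 5. [(x + 8)^2 = 16] LHS squared, RHS 16 ≥ 0: apply √ (±) ⇒ sqrt: x + 8 = 4 or -4.
Step 6. [x + 8 = 4 or -4] peel the +8: subtract 8 from each side. So sub: x = -4 or -12.

Answer: x ∈ {-12, -4}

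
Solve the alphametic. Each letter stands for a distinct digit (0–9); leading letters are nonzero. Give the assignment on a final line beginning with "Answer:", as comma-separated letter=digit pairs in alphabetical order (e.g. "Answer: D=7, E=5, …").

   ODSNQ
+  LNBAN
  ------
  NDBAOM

Step 1. [col 1: Q + N ≡ M (mod 10)] no forcing yet in column 1 (carry-in 0); M=0 is free and consistent — try it ⇒ M=0.
Step 2. [col 1: Q + N ≡ M (mod 10)] column 1 (Q + N ≡ M (mod 10), carry-in 0) doesn't pin Q yet; pick Q=9 and continue ⇒ Q=9.
Step 3. [col 1: Q + N ≡ M (mod 10)] in column 1 we have Q+N≡M with carry-in 0; given Q=9, M=0 and digits 0,9 already taken and all letters distinct, that pins N to 1. So N=1.
Step 4. [col 2: N + A ≡ O (mod 10)] several values work for O in column 2 (N + A ≡ O (mod 10), carry-in 1); try O=8 ⇒ O=8.
Step 5. [col 2: N + A ≡ O (mod 10)] column 2: given N=1, O=8, carry-in 1, and digits 0,1,8,9 already taken and all letters distinct, N+A≡O (mod 10) forces A=6. So A=6.
Step 6. [col 3: S + B ≡ A (mod 10)] column 3 (S + B ≡ A (mod 10), carry-in 0) doesn't pin B yet; pick B=4 and continue, so B=4.
Step 7. [col 3: S + B ≡ A (mod 10)] column 3: given B=4, A=6, carry-in 0, and digits 0,1,4,6,8,9 already taken and all letters distinct, S+B≡A (mod 10) forces S=2 ⇒ S=2.
Step 8. [col 4: D + N ≡ B (mod 10)] column 4 reads D+N+carry(0)=B with N=1, B=4; with digits 0,1,2,4,6,8,9 already taken and all letters distinct, the only value for D is 3, so D=3.
Step 9. [col 5: O + L ≡ D (mod 10)] from column 5 (O=8, D=3, carry-in 0, digits 0,1,2,3,4,6,8,9 already taken and all letters distinct): L must equal 5. So L=5.

Answer: A=6, B=4, D=3, L=5, M=0, N=1, O=8, Q=9, S=2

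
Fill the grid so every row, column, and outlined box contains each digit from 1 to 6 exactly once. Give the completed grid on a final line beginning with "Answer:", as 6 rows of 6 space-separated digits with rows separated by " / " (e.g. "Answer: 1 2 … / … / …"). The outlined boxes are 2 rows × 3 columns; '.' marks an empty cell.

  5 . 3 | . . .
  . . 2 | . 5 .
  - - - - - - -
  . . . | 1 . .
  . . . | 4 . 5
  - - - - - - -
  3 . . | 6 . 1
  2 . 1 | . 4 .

Step 1. [r4c3∈{6}] r4c3's peers cover all but 6. So r4c3=6.
Step 2. [r2c1∈{1,4,6}] col 1 places 6 nowhere but r2c1, so r2c1=6.
Step 3. [r2c2∈{1,4}] r2c2 is the only open cell in row 2 admitting 1 ⇒ r2c2=1.
Step 4. [r6c6∈{3}] only 3 remains possible at r6c6 ⇒ r6c6=3.
Step 5. [r1c2∈{4}] r1c2's peers cover all but 4, so r1c2=4.
Step 6. [r5c5∈{2}] nothing but 2 survives at r5c5 ⇒ r5c5=2.
Step 7. [r3c6∈{2,6}] across box 4, 2 lands solely at r3c6 ⇒ r3c6=2.
Step 8. [r5c2∈{5}] nothing but 5 survives at r5c2, so r5c2=5.
Step 9. [r3c2∈{3}] r3c2 has the single candidate 3. So r3c2=3.
Step 10. [r1c6∈{6}] only 6 remains possible at r1c6. So r1c6=6.
Step 11. [r3c3∈{4,5}] 5 has one home in row 3: r3c3 ⇒ r3c3=5.
Step 12. [r3c1∈{4}] r3c1 is down to just 4. So r3c1=4.
Step 13. [r6c2∈{6}] nothing but 6 survives at r6c2. So r6c2=6.
Step 14. [r5c3∈{4}] r5c3 has the single candidate 4 ⇒ r5c3=4.
Step 15. [r3c5∈{6}] nothing but 6 survives at r3c5. So r3c5=6.
Step 16. [r2c4∈{3}] r2c4 is down to just 3 ⇒ r2c4=3.
Step 17. [r4c2∈{2}] nothing but 2 survives at r4c2, so r4c2=2.
Step 18. [r1c5∈{1}] r1c5 is down to just 1. So r1c5=1.
Step 19. [r2c6∈{4}] r2c6 has the single candidate 4. So r2c6=4.
Step 20. [r4c1∈{1}] r4c1 is down to just 1, so r4c1=1.
Step 21. [r6c4∈{5}] r6c4's peers cover all but 5 ⇒ r6c4=5.
Step 22. [r1c4∈{2}] nothing but 2 survives at r1c4. So r1c4=2.
Step 23. [r4c5∈{3}] r4c5 is down to just 3. So r4c5=3.

Answer: 5 4 3 2 1 6 / 6 1 2 3 5 4 / 4 3 5 1 6 2 / 1 2 6 4 3 5 / 3 5 4 6 2 1 / 2 6 1 5 4 3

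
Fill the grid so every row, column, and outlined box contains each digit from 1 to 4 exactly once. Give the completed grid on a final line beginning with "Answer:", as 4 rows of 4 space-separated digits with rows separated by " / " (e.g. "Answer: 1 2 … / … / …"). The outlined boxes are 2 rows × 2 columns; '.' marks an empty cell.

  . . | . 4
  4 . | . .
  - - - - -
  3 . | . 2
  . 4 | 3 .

Step 1. [r3c2∈{1}] r3c2 is down to just 1 ⇒ r3c2=1.
Step 2. [r1c1∈{1,2}] col 1 places 1 nowhere but r1c1 ⇒ r1c1=1.
Step 3. [r1c3∈{2}] only 2 remains possible at r1c3 ⇒ r1c3=2.
Step 4. [r2c4∈{1,3}] 3 has one home in col 4: r2c4 ⇒ r2c4=3.
Step 5. [r2c3∈{1}] only 1 remains possible at r2c3, so r2c3=1.
Step 6. [r1c2∈{3}] r1c2 is down to just 3, so r1c2=3.
Step 7. [r4c4∈{1}] nothing but 1 survives at r4c4 ⇒ r4c4=1.
Step 8. [r2c2∈{2}] r2c2's peers cover all but 2. So r2c2=2.
Step 9. [r3c3∈{4}] nothing but 4 survives at r3c3. So r3c3=4.
Step 10. [r4c1∈{2}] only 2 remains possible at r4c1 ⇒ r4c1=2.

Answer: 1 3 2 4 / 4 2 1 3 / 3 1 4 2 / 2 4 3 1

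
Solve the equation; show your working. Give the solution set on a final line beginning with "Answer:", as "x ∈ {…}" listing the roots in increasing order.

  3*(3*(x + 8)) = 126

Step 1. [3*(3*(x + 8)) = 126] divide by the outer 3, so div: 3*(x + 8) = 42.
Step 2. [3*(x + 8) = 42] 3 out front; divide by 3 ⇒ div: x + 8 = 14.
Step 3. [x + 8 = 14] subtract 8: x sits inside (… + 8), so sub: x = 6.

Answer: x ∈ {6}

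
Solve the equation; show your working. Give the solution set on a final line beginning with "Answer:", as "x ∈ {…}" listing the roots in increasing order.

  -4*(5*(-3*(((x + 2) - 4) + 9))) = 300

Step 1. [-4*(5*(-3*(((x + 2) - 4) + 9))) = 300] -4·(inner) — divide through by -4. So div: 5*(-3*(((x + 2) - 4) + 9)) = -75.
Step 2. [5*(-3*(((x + 2) - 4) + 9)) = -75] 5 out front; divide by 5 ⇒ div: -3*(((x + 2) - 4) + 9) = -15.
Step 3. [-3*(((x + 2) - 4) + 9) = -15] divide by the outer -3. So div: ((x + 2) - 4) + 9 = 5.
Step 4. [((x + 2) - 4) + 9 = 5] subtract 9: x sits inside (… + 9). So sub: (x + 2) - 4 = -4.
Step 5. [(x + 2) - 4 = -4] peel the -4: add 4 from each side ⇒ sub: x + 2 = 0.
Step 6. [x + 2 = 0] 2 comes off first (subtract 2). So sub: x = -2.

Answer: x ∈ {-2}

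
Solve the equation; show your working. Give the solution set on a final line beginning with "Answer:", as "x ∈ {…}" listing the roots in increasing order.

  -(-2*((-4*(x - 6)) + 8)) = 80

Step 1. [-(-2*((-4*(x - 6)) + 8)) = 80] leading − — multiply by −1 ⇒ neg: -2*((-4*(x - 6)) + 8) = -80.
Step 2. [-2*((-4*(x - 6)) + 8) = -80] leading coefficient -2: divide by -2, so div: (-4*(x - 6)) + 8 = 40.
Step 3. [(-4*(x - 6)) + 8 = 40] common factor -4 (LHS and 40) — divide through. So factor: (x - 6) - 2 = -10.
Step 4. [(x - 6) - 2 = -10] -2 is outermost — add 2 both sides. So sub: x - 6 = -8.
Step 5. [x - 6 = -8] peel the -6: add 6 from each side, so sub: x = -2.

Answer: x ∈ {-2}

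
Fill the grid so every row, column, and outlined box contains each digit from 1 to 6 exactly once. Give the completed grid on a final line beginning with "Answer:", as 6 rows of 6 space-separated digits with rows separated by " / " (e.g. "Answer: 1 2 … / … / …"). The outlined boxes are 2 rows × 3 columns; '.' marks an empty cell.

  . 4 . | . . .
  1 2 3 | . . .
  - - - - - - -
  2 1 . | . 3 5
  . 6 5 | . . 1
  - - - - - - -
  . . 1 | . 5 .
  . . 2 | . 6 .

Step 1. [r5c2∈{3}] only 3 remains possible at r5c2. So r5c2=3.
Step 2. [r1c1∈{5,6}] r1c1 is the only open cell in box 1 admitting 5. So r1c1=5.
Step 3. [r6c1∈{4}] nothing but 4 survives at r6c1. So r6c1=4.
Step 4. [r3c4∈{4,6}] in row 3, 6 fits only at r3c4. So r3c4=6.
Step 5. [r2c5∈{4}] r2c5 has the single candidate 4. So r2c5=4.
Step 6. [r4c4∈{2,4}] across row 4, 4 lands solely at r4c4 ⇒ r4c4=4.
Step 7. [r5c4∈{2}] r5c4 has the single candidate 2 ⇒ r5c4=2.
Step 8. [r1c6∈{2,3,6}] col 6 places 2 nowhere but r1c6 ⇒ r1c6=2.
Step 9. [r6c4∈{1,3}] in row 6, 1 fits only at r6c4 ⇒ r6c4=1.
Step 10. [r1c4∈{3}] only 3 remains possible at r1c4, so r1c4=3.
Step 11. [r2c6∈{6}] r2c6's peers cover all but 6 ⇒ r2c6=6.
Step 12. [r2c4∈{5}] r2c4 has the single candidate 5 ⇒ r2c4=5.
Step 13. [r4c5∈{2}] r4c5 is down to just 2 ⇒ r4c5=2.
Step 14. [r6c6∈{3}] r6c6's peers cover all but 3 ⇒ r6c6=3.
Step 15. [r5c1∈{6}] nothing but 6 survives at r5c1 ⇒ r5c1=6.
Step 16. [r4c1∈{3}] r4c1 has the single candidate 3, so r4c1=3.
Step 17. [r1c5∈{1}] r1c5's peers cover all but 1. So r1c5=1.
Step 18. [r6c2∈{5}] r6c2 is down to just 5 ⇒ r6c2=5.
Step 19. [r3c3∈{4}] nothing but 4 survives at r3c3 ⇒ r3c3=4.
Step 20. [r5c6∈{4}] r5c6 has the single candidate 4. So r5c6=4.
Step 21. [r1c3∈{6}] r1c3 is down to just 6. So r1c3=6.

Answer: 5 4 6 3 1 2 / 1 2 3 5 4 6 / 2 1 4 6 3 5 / 3 6 5 4 2 1 / 6 3 1 2 5 4 / 4 5 2 1 6 3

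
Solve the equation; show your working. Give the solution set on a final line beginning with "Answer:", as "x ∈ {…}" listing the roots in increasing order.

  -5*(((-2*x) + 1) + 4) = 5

Step 1. [-5*(((-2*x) + 1) + 4) = 5] leading coefficient -5: divide by -5, so div: ((-2*x) + 1) + 4 = -1.
Step 2. [((-2*x) + 1) + 4 = -1] 4 comes off first (subtract 4). So sub: (-2*x) + 1 = -5.
Step 3. [(-2*x) + 1 = -5] the outer +1 inverts by subtracting 1, so sub: -2*x = -6.
Step 4. [-2*x = -6] -2 out front; divide by -2, so div: x = 3.

Answer: x ∈ {3}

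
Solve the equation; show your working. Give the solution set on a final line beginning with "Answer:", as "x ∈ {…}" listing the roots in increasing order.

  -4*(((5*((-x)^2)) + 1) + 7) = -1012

Step 1. [-4*(((5*((-x)^2)) + 1) + 7) = -1012] -4·(inner) — divide through by -4, so div: ((5*((-x)^2)) + 1) + 7 = 253.
Step 2. [((5*((-x)^2)) + 1) + 7 = 253] +7 is outermost — subtract 7 both sides, so sub: (5*((-x)^2)) + 1 = 246.
Step 3. [(5*((-x)^2)) + 1 = 246] 1 comes off first (subtract 1) ⇒ sub: 5*((-x)^2) = 245.
Step 4. [5*((-x)^2) = 245] leading coefficient 5: divide by 5. So div: (-x)^2 = 49.
Step 5. [(-x)^2 = 49] √ both sides: 49 ≥ 0 gives two branches, so sqrt: -x = 7 or -7.
Step 6. [-x = 7 or -7] LHS negated; negate both sides. So neg: x = -7 or 7.

Answer: x ∈ {-7, 7}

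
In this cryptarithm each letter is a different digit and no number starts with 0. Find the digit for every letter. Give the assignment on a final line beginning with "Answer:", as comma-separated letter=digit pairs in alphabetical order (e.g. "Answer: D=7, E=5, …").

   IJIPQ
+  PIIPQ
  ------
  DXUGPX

Step 1. [col 1: Q + Q ≡ X (mod 10)] several values work for X in column 1 (Q + Q ≡ X (mod 10), carry-in 0); try X=2, so X=2.
Step 2. [D] the sum has 6 digits but both addends have 5; that extra leading digit D is the final carry, namely 1. So D=1.
Step 3. [col 1: Q + Q ≡ X (mod 10)] in column 1 we have Q+Q≡X with carry-in 0; given X=2 and digits 1,2 already taken and all letters distinct, that pins Q to 6. So Q=6.
Step 4. [col 2: P + P ≡ P (mod 10)] column 2: given nothing yet, carry-in 1, and digits 1,2,6 already taken and all letters distinct, P+P≡P (mod 10) forces P=9 ⇒ P=9.
Step 5. [col 3: I + I ≡ G (mod 10)] several values work for G in column 3 (I + I ≡ G (mod 10), carry-in 1); try G=7, so G=7.
Step 6. [col 3: I + I ≡ G (mod 10)] column 3 (I + I ≡ G (mod 10), carry-in 1) doesn't pin I yet; pick I=3 and continue, so I=3.
Step 7. [col 4: J + I ≡ U (mod 10)] column 4: given I=3, carry-in 0, and digits 1,2,3,6,7,9 already taken and all letters distinct, J+I≡U (mod 10) forces J=5, so J=5.
Step 8. [col 4: J + I ≡ U (mod 10)] column 4: given J=5, I=3, carry-in 0, and digits 1,2,3,5,6,7,9 already taken and all letters distinct, J+I≡U (mod 10) forces U=8, so U=8.

Answer: D=1, G=7, I=3, J=5, P=9, Q=6, U=8, X=2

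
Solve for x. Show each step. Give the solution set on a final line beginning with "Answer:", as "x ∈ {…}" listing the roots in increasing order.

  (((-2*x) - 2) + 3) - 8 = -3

Step 1. [(((-2*x) - 2) + 3) - 8 = -3] add 8: x sits inside (… - 8). So sub: ((-2*x) - 2) + 3 = 5.
Step 2. [((-2*x) - 2) + 3 = 5] +3 is outermost — subtract 3 both sides, so sub: (-2*x) - 2 = 2.
Step 3. [(-2*x) - 2 = 2] -2 divides every term; factor it out, so factor: x + 1 = -1.
Step 4. [x + 1 = -1] +1 is outermost — subtract 1 both sides ⇒ sub: x = -2.

Answer: x ∈ {-2}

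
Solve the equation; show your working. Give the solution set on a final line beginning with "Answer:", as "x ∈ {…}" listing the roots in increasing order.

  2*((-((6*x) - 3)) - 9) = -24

Step 1. [2*((-((6*x) - 3)) - 9) = -24] 2 out front; divide by 2 ⇒ div: (-((6*x) - 3)) - 9 = -12.
Step 2. [(-((6*x) - 3)) - 9 = -12] add 9: x sits inside (… - 9), so sub: -((6*x) - 3) = -3.
Step 3. [-((6*x) - 3) = -3] flip signs both sides, so neg: (6*x) - 3 = 3.
Step 4. [(6*x) - 3 = 3] add 3: x sits inside (… - 3), so sub: 6*x = 6.
Step 5. [6*x = 6] leading coefficient 6: divide by 6. So div: x = 1.

Answer: x ∈ {1}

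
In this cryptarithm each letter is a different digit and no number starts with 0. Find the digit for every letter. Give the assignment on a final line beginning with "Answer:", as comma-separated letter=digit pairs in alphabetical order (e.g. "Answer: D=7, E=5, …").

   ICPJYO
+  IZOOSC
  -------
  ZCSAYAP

Step 1. [Z] Z is the leading digit of a 7-digit sum of two 6-digit numbers; the final carry is exactly 1. So Z=1.
Step 2. [col 1: O + C ≡ P (mod 10)] C=2 is one option consistent with column 1 (O + C ≡ P (mod 10), carry-in 0) — take it. So C=2.
Step 3. [col 1: O + C ≡ P (mod 10)] no forcing yet in column 1 (carry-in 0); O=8 is free and consistent — try it ⇒ O=8.
Step 4. [col 1: O + C ≡ P (mod 10)] from column 1 (O=8, C=2, carry-in 0, digits 1,2,8 already taken and all letters distinct): P must equal 0 ⇒ P=0.
Step 5. [col 2: Y + S ≡ A (mod 10)] column 2 (Y + S ≡ A (mod 10), carry-in 1) doesn't pin A yet; pick A=9 and continue ⇒ A=9.
Step 6. [col 2: Y + S ≡ A (mod 10)] column 2 (Y + S ≡ A (mod 10), carry-in 1) doesn't pin Y yet; pick Y=5 and continue. So Y=5.
Step 7. [col 2: Y + S ≡ A (mod 10)] from column 2 (Y=5, A=9, carry-in 1, digits 0,1,2,5,8,9 already taken and all letters distinct): S must equal 3. So S=3.
Step 8. [col 3: J + O ≡ Y (mod 10)] column 3: given O=8, Y=5, carry-in 0, and digits 0,1,2,3,5,8,9 already taken and all letters distinct, J+O≡Y (mod 10) forces J=7. So J=7.
Step 9. [col 6: I + I ≡ C (mod 10)] in column 6 we have I+I≡C with carry-in 0; given C=2 and digits 0,1,2,3,5,7,8,9 already taken and all letters distinct, that pins I to 6 ⇒ I=6.

Answer: A=9, C=2, I=6, J=7, O=8, P=0, S=3, Y=5, Z=1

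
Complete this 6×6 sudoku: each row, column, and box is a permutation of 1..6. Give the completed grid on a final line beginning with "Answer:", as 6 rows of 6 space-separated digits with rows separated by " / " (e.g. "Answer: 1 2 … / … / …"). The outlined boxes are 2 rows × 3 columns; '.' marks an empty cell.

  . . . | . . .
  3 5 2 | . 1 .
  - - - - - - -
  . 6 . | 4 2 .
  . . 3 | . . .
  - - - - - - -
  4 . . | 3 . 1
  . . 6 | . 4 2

Step 1. [r2c4∈{6}] nothing but 6 survives at r2c4. So r2c4=6.
Step 2. [r6c4∈{5}] r6c4's peers cover all but 5, so r6c4=5.
Step 3. [r6c1∈{1}] nothing but 1 survives at r6c1, so r6c1=1.
Step 4. [r1c3∈{1,4}] in col 3, 4 fits only at r1c3 ⇒ r1c3=4.
Step 5. [r3c1∈{5}] r3c1 is down to just 5, so r3c1=5.
Step 6. [r4c6∈{5,6}] col 6 places 6 nowhere but r4c6. So r4c6=6.
Step 7. [r1c6∈{3,5}] in col 6, 5 fits only at r1c6. So r1c6=5.
Step 8. [r4c2∈{1,2,4}] row 4 places 4 nowhere but r4c2. So r4c2=4.
Step 9. [r5c2∈{2}] r5c2 has the single candidate 2, so r5c2=2.
Step 10. [r4c5∈{5}] r4c5's peers cover all but 5, so r4c5=5.
Step 11. [r5c5∈{6}] nothing but 6 survives at r5c5, so r5c5=6.
Step 12. [r1c4∈{2}] r1c4 is down to just 2. So r1c4=2.
Step 13. [r1c5∈{3}] nothing but 3 survives at r1c5, so r1c5=3.
Step 14. [r5c3∈{5}] nothing but 5 survives at r5c3, so r5c3=5.
Step 15. [r3c3∈{1}] r3c3 is down to just 1, so r3c3=1.
Step 16. [r1c1∈{6}] r1c1's peers cover all but 6, so r1c1=6.
Step 17. [r2c6∈{4}] r2c6 has the single candidate 4. So r2c6=4.
Step 18. [r3c6∈{3}] r3c6 is down to just 3, so r3c6=3.
Step 19. [r6c2∈{3}] r6c2's peers cover all but 3. So r6c2=3.
Step 20. [r4c1∈{2}] only 2 remains possible at r4c1, so r4c1=2.
Step 21. [r1c2∈{1}] r1c2's peers cover all but 1. So r1c2=1.
Step 22. [r4c4∈{1}] r4c4's peers cover all but 1, so r4c4=1.

Answer: 6 1 4 2 3 5 / 3 5 2 6 1 4 / 5 6 1 4 2 3 / 2 4 3 1 5 6 / 4 2 5 3 6 1 / 1 3 6 5 4 2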